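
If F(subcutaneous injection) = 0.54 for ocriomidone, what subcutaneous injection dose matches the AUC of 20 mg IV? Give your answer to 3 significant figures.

D_subcutaneous = 37.0 mg

For equal systemic exposure: F × D_ev = D_iv
D_ev = D_iv / F = 20 / 0.54 = 37.037 mg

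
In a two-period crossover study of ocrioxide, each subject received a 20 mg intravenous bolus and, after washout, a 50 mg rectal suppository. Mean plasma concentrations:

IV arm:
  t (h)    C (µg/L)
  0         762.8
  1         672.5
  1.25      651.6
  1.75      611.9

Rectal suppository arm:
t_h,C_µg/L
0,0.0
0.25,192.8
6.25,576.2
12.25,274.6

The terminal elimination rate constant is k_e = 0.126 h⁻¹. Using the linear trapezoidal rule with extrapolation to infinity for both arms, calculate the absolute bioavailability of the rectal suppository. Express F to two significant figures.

F = 0.47

Trapezoidal AUC_0→1.75 (IV):
  [0→1]: (762.8+672.5)/2 × 1 = 717.65
  [1→1.25]: (672.5+651.6)/2 × 0.25 = 165.5125
  [1.25→1.75]: (651.6+611.9)/2 × 0.5 = 315.875
  Sum = 1199.0375 µg/L·h
IV tail: 611.9/0.126 = 4856.349; AUC_iv,0→∞ = 1199.0375 + 4856.349 = 6055.3865 µg/L·h
Trapezoidal AUC_0→12.25 (rectal suppository):
  [0→0.25]: (0.0+192.8)/2 × 0.25 = 24.1
  [0.25→6.25]: (192.8+576.2)/2 × 6 = 2307.0
  [6.25→12.25]: (576.2+274.6)/2 × 6 = 2552.4
  Sum = 4883.5 µg/L·h
rectal suppository tail: 274.6/0.126 = 2179.365; AUC_ev,0→∞ = 4883.5 + 2179.365 = 7062.865 µg/L·h
F = (AUC_ev/D_ev)/(AUC_iv/D_iv) = (7062.865/50)/(6055.3865/20) = 141.2573/302.769 = 0.4666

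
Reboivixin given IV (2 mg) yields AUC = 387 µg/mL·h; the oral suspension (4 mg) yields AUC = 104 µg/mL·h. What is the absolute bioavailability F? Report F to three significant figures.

F = 0.134

F = (AUC_ev / D_ev) / (AUC_iv / D_iv)
  = (104/4) / (387/2)
  = 26 / 193.5 = 0.1344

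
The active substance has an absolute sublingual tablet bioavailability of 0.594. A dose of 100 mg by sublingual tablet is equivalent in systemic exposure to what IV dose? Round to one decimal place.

D_iv = 59.4 mg

Systemic exposure from an extravascular dose = F × D_ev, so the equivalent IV dose is F × D_ev.
D_iv = F × D_ev = 0.594 × 100 = 59.4 mg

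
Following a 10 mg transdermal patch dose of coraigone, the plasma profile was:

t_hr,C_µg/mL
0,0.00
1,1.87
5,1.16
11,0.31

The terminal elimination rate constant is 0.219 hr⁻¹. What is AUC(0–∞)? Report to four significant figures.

AUC = 12.82 µg/mL·hr

Trapezoidal AUC_0→11:
  [0→1]: (0.00+1.87)/2 × 1 = 0.935
  [1→5]: (1.87+1.16)/2 × 4 = 6.06
  [5→11]: (1.16+0.31)/2 × 6 = 4.41
  Sum = 11.405 µg/mL·hr
Extrapolated tail: C_last / k_e = 0.31 / 0.219 = 1.416
AUC_0→∞ = 11.405 + 1.416 = 12.821 µg/mL·hr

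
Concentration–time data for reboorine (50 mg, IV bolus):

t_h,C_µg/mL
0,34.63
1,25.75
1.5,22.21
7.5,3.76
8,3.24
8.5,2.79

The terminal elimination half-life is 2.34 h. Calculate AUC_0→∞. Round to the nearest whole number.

Trapezoidal AUC_0→8.5:
  [0→1]: (34.63+25.75)/2 × 1 = 30.19
  [1→1.5]: (25.75+22.21)/2 × 0.5 = 11.99
  [1.5→7.5]: (22.21+3.76)/2 × 6 = 77.91
  [7.5→8]: (3.76+3.24)/2 × 0.5 = 1.75
  [8→8.5]: (3.24+2.79)/2 × 0.5 = 1.5075
  Sum = 123.3475 µg/mL·h
k_e = ln2 / t½ = 0.693147 / 2.34 = 0.2962 h^-1
Extrapolated tail: C_last / k_e = 2.79 / 0.2962 = 9.419
AUC_0→∞ = 123.3475 + 9.419 = 132.7665 µg/mL·h

AUC = 133 µg/mL·h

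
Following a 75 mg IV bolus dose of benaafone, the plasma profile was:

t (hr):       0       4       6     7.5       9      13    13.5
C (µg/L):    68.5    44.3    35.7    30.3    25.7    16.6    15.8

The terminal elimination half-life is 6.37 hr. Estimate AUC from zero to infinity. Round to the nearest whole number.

Trapezoidal AUC_0→13.5:
  [0→4]: (68.5+44.3)/2 × 4 = 225.6
  [4→6]: (44.3+35.7)/2 × 2 = 80.0
  [6→7.5]: (35.7+30.3)/2 × 1.5 = 49.5
  [7.5→9]: (30.3+25.7)/2 × 1.5 = 42.0
  [9→13]: (25.7+16.6)/2 × 4 = 84.6
  [13→13.5]: (16.6+15.8)/2 × 0.5 = 8.1
  Sum = 489.8 µg/L·hr
k_e = ln2 / t½ = 0.693147 / 6.37 = 0.1088 hr^-1
Extrapolated tail: C_last / k_e = 15.8 / 0.1088 = 145.221
AUC_0→∞ = 489.8 + 145.221 = 635.021 µg/L·hr

AUC = 635 µg/L·hr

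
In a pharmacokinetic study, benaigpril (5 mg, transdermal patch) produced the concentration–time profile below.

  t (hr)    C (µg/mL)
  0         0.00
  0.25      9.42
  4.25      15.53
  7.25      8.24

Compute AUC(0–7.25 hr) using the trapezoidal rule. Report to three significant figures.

Trapezoidal AUC_0→7.25:
  [0→0.25]: (0.00+9.42)/2 × 0.25 = 1.1775
  [0.25→4.25]: (9.42+15.53)/2 × 4 = 49.9
  [4.25→7.25]: (15.53+8.24)/2 × 3 = 35.655
  Sum = 86.7325 µg/mL·hr

AUC = 86.7 µg/mL·hr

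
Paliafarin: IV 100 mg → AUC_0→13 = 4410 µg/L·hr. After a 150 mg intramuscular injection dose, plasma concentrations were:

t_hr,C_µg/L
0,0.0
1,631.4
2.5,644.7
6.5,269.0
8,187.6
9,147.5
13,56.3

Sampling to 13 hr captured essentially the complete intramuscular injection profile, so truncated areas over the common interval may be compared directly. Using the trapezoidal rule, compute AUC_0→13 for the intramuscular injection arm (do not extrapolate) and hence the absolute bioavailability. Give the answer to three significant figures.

Trapezoidal AUC_0→13 (intramuscular injection):
  [0→1]: (0.0+631.4)/2 × 1 = 315.7
  [1→2.5]: (631.4+644.7)/2 × 1.5 = 957.075
  [2.5→6.5]: (644.7+269.0)/2 × 4 = 1827.4
  [6.5→8]: (269.0+187.6)/2 × 1.5 = 342.45
  [8→9]: (187.6+147.5)/2 × 1 = 167.55
  [9→13]: (147.5+56.3)/2 × 4 = 407.6
  Sum = 4017.775 µg/L·hr
F = (AUC_ev/D_ev)/(AUC_iv/D_iv) = (4017.775/150)/(4410/100) = 26.7852/44.1 = 0.6074

F = 0.607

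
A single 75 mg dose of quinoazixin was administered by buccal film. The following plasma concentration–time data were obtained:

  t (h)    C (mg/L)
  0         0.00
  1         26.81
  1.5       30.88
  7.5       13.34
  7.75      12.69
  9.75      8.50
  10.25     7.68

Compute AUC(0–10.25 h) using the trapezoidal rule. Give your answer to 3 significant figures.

Trapezoidal AUC_0→10.25:
  [0→1]: (0.00+26.81)/2 × 1 = 13.405
  [1→1.5]: (26.81+30.88)/2 × 0.5 = 14.4225
  [1.5→7.5]: (30.88+13.34)/2 × 6 = 132.66
  [7.5→7.75]: (13.34+12.69)/2 × 0.25 = 3.25375
  [7.75→9.75]: (12.69+8.50)/2 × 2 = 21.19
  [9.75→10.25]: (8.50+7.68)/2 × 0.5 = 4.045
  Sum = 188.97625 mg/L·h

AUC = 189 mg/L·h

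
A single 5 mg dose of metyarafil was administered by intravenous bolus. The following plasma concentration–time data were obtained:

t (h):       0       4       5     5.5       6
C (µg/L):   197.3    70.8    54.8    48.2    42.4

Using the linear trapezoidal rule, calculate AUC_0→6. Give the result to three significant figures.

AUC = 647 µg/L·h

Trapezoidal AUC_0→6:
  [0→4]: (197.3+70.8)/2 × 4 = 536.2
  [4→5]: (70.8+54.8)/2 × 1 = 62.8
  [5→5.5]: (54.8+48.2)/2 × 0.5 = 25.75
  [5.5→6]: (48.2+42.4)/2 × 0.5 = 22.65
  Sum = 647.4 µg/L·h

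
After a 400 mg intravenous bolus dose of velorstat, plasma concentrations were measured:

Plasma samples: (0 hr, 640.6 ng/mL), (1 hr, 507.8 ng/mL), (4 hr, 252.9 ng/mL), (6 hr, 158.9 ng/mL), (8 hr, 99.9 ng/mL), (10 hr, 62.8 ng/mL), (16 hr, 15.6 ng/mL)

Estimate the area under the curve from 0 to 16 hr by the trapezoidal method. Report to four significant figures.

Trapezoidal AUC_0→16:
  [0→1]: (640.6+507.8)/2 × 1 = 574.2
  [1→4]: (507.8+252.9)/2 × 3 = 1141.05
  [4→6]: (252.9+158.9)/2 × 2 = 411.8
  [6→8]: (158.9+99.9)/2 × 2 = 258.8
  [8→10]: (99.9+62.8)/2 × 2 = 162.7
  [10→16]: (62.8+15.6)/2 × 6 = 235.2
  Sum = 2783.75 ng/mL·hr

AUC = 2784 ng/mL·hr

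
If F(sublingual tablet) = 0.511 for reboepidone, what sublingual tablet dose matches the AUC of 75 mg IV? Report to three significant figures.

D_sublingual = 147 mg

For equal systemic exposure: F × D_ev = D_iv
D_ev = D_iv / F = 75 / 0.511 = 146.771 mg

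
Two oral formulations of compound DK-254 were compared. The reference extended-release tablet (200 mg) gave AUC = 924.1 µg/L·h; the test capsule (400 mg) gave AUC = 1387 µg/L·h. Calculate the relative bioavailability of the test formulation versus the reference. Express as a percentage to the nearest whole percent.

F_rel = 75%

F_rel = (AUC_test/D_test) / (AUC_ref/D_ref)
      = (1387/400) / (924.1/200)
      = 3.4675 / 4.6205 = 0.7505 = 75.05%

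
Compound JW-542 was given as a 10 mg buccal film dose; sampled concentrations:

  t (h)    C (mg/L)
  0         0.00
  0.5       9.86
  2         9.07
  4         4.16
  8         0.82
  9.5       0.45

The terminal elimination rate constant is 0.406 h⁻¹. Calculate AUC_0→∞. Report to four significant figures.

Trapezoidal AUC_0→9.5:
  [0→0.5]: (0.00+9.86)/2 × 0.5 = 2.465
  [0.5→2]: (9.86+9.07)/2 × 1.5 = 14.1975
  [2→4]: (9.07+4.16)/2 × 2 = 13.23
  [4→8]: (4.16+0.82)/2 × 4 = 9.96
  [8→9.5]: (0.82+0.45)/2 × 1.5 = 0.9525
  Sum = 40.805 mg/L·h
Extrapolated tail: C_last / k_e = 0.45 / 0.406 = 1.108
AUC_0→∞ = 40.805 + 1.108 = 41.913 mg/L·h

AUC = 41.91 mg/L·h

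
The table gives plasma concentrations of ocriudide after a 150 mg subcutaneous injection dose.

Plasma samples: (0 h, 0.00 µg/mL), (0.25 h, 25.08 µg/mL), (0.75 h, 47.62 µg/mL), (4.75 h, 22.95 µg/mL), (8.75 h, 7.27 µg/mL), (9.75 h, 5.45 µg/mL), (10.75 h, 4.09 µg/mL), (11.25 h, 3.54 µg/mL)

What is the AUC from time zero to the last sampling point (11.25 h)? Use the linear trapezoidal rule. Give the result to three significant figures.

AUC = 236 µg/mL·h

Trapezoidal AUC_0→11.25:
  [0→0.25]: (0.00+25.08)/2 × 0.25 = 3.135
  [0.25→0.75]: (25.08+47.62)/2 × 0.5 = 18.175
  [0.75→4.75]: (47.62+22.95)/2 × 4 = 141.14
  [4.75→8.75]: (22.95+7.27)/2 × 4 = 60.44
  [8.75→9.75]: (7.27+5.45)/2 × 1 = 6.36
  [9.75→10.75]: (5.45+4.09)/2 × 1 = 4.77
  [10.75→11.25]: (4.09+3.54)/2 × 0.5 = 1.9075
  Sum = 235.9275 µg/mL·h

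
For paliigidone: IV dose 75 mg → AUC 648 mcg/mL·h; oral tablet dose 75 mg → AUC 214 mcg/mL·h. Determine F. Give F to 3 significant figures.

F = 0.330

F = (AUC_ev / D_ev) / (AUC_iv / D_iv)
  = (214/75) / (648/75)
  = 2.85333 / 8.64 = 0.3302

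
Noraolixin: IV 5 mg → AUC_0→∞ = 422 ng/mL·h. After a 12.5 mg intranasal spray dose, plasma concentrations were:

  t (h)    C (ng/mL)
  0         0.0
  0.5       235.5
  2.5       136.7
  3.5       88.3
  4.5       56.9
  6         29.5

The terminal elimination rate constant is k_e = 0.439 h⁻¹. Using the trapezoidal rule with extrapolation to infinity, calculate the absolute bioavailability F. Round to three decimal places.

Trapezoidal AUC_0→6 (intranasal spray):
  [0→0.5]: (0.0+235.5)/2 × 0.5 = 58.875
  [0.5→2.5]: (235.5+136.7)/2 × 2 = 372.2
  [2.5→3.5]: (136.7+88.3)/2 × 1 = 112.5
  [3.5→4.5]: (88.3+56.9)/2 × 1 = 72.6
  [4.5→6]: (56.9+29.5)/2 × 1.5 = 64.8
  Sum = 680.975 ng/mL·h
Tail: C_last/k_e = 29.5/0.439 = 67.198
AUC_0→∞ (intranasal spray) = 680.975 + 67.198 = 748.173 ng/mL·h
F = (AUC_ev/D_ev)/(AUC_iv/D_iv) = (748.173/12.5)/(422/5) = 59.85384/84.4 = 0.7092

F = 0.709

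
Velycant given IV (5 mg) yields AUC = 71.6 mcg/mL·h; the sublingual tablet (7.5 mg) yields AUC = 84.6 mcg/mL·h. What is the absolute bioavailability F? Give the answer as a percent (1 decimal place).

F = 78.8%

F = (AUC_ev / D_ev) / (AUC_iv / D_iv)
  = (84.6/7.5) / (71.6/5)
  = 11.28 / 14.32 = 0.7877
  = 78.77%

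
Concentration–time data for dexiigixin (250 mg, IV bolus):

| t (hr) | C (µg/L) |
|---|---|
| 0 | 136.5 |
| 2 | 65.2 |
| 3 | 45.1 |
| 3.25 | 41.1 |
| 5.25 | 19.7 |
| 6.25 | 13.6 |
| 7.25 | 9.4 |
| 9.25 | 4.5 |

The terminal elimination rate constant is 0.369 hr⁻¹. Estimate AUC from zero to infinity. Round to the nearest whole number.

Trapezoidal AUC_0→9.25:
  [0→2]: (136.5+65.2)/2 × 2 = 201.7
  [2→3]: (65.2+45.1)/2 × 1 = 55.15
  [3→3.25]: (45.1+41.1)/2 × 0.25 = 10.775
  [3.25→5.25]: (41.1+19.7)/2 × 2 = 60.8
  [5.25→6.25]: (19.7+13.6)/2 × 1 = 16.65
  [6.25→7.25]: (13.6+9.4)/2 × 1 = 11.5
  [7.25→9.25]: (9.4+4.5)/2 × 2 = 13.9
  Sum = 370.475 µg/L·hr
Extrapolated tail: C_last / k_e = 4.5 / 0.369 = 12.195
AUC_0→∞ = 370.475 + 12.195 = 382.67 µg/L·hr

AUC = 383 µg/L·hr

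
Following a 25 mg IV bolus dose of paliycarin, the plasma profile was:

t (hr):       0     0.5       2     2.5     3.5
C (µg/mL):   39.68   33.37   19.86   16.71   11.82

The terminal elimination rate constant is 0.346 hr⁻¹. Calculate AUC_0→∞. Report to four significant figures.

Trapezoidal AUC_0→3.5:
  [0→0.5]: (39.68+33.37)/2 × 0.5 = 18.2625
  [0.5→2]: (33.37+19.86)/2 × 1.5 = 39.9225
  [2→2.5]: (19.86+16.71)/2 × 0.5 = 9.1425
  [2.5→3.5]: (16.71+11.82)/2 × 1 = 14.265
  Sum = 81.5925 µg/mL·hr
Extrapolated tail: C_last / k_e = 11.82 / 0.346 = 34.162
AUC_0→∞ = 81.5925 + 34.162 = 115.7545 µg/mL·hr

AUC = 115.8 µg/mL·hr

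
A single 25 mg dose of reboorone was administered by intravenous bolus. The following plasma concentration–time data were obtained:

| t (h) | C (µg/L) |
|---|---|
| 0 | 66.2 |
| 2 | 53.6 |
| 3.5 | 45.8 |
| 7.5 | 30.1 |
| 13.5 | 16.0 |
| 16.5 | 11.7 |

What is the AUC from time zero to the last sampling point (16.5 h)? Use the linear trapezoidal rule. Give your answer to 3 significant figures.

AUC = 526 µg/L·h

Trapezoidal AUC_0→16.5:
  [0→2]: (66.2+53.6)/2 × 2 = 119.8
  [2→3.5]: (53.6+45.8)/2 × 1.5 = 74.55
  [3.5→7.5]: (45.8+30.1)/2 × 4 = 151.8
  [7.5→13.5]: (30.1+16.0)/2 × 6 = 138.3
  [13.5→16.5]: (16.0+11.7)/2 × 3 = 41.55
  Sum = 526.0 µg/L·h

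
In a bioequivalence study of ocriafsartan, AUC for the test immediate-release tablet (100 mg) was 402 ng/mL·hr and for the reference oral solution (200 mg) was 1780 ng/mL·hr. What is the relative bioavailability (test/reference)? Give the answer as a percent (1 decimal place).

F_rel = 45.2%

F_rel = (AUC_test/D_test) / (AUC_ref/D_ref)
      = (402/100) / (1780/200)
      = 4.02 / 8.9 = 0.4517 = 45.17%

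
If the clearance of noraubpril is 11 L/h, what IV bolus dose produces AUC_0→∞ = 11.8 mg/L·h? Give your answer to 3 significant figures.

Dose = 130 mg

Dose_iv = CL × AUC_0→∞
     = 11 × 11.8 = 129.8 mg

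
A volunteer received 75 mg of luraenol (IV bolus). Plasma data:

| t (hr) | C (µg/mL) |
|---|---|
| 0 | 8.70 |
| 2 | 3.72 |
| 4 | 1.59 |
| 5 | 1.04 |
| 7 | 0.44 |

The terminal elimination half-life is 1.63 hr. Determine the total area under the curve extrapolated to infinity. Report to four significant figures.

Trapezoidal AUC_0→7:
  [0→2]: (8.70+3.72)/2 × 2 = 12.42
  [2→4]: (3.72+1.59)/2 × 2 = 5.31
  [4→5]: (1.59+1.04)/2 × 1 = 1.315
  [5→7]: (1.04+0.44)/2 × 2 = 1.48
  Sum = 20.525 µg/mL·hr
k_e = ln2 / t½ = 0.693147 / 1.63 = 0.4252 hr^-1
Extrapolated tail: C_last / k_e = 0.44 / 0.4252 = 1.035
AUC_0→∞ = 20.525 + 1.035 = 21.56 µg/mL·hr

AUC = 21.56 µg/mL·hr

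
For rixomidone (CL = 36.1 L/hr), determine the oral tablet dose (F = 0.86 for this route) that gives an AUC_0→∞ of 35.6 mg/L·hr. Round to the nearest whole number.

Dose = 1494 mg

Dose = CL × AUC_0→∞ / F
     = 36.1 × 35.6 / 0.86 = 1494.37 mg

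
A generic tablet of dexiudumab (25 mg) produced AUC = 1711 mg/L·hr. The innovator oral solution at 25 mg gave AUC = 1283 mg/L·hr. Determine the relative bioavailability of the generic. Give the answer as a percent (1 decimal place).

F_rel = (AUC_test/D_test) / (AUC_ref/D_ref)
      = (1711/25) / (1283/25)
      = 68.44 / 51.32 = 1.3336 = 133.36%

F_rel = 133.4%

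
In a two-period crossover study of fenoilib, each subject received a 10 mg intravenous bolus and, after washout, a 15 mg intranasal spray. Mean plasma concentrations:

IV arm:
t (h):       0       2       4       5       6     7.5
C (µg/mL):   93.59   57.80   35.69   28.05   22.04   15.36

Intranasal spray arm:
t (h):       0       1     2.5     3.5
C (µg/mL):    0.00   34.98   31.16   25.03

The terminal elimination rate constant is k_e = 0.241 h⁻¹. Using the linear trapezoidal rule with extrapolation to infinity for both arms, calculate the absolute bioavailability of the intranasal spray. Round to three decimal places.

Trapezoidal AUC_0→7.5 (IV):
  [0→2]: (93.59+57.80)/2 × 2 = 151.39
  [2→4]: (57.80+35.69)/2 × 2 = 93.49
  [4→5]: (35.69+28.05)/2 × 1 = 31.87
  [5→6]: (28.05+22.04)/2 × 1 = 25.045
  [6→7.5]: (22.04+15.36)/2 × 1.5 = 28.05
  Sum = 329.845 µg/mL·h
IV tail: 15.36/0.241 = 63.734; AUC_iv,0→∞ = 329.845 + 63.734 = 393.579 µg/mL·h
Trapezoidal AUC_0→3.5 (intranasal spray):
  [0→1]: (0.00+34.98)/2 × 1 = 17.49
  [1→2.5]: (34.98+31.16)/2 × 1.5 = 49.605
  [2.5→3.5]: (31.16+25.03)/2 × 1 = 28.095
  Sum = 95.19 µg/mL·h
intranasal spray tail: 25.03/0.241 = 103.859; AUC_ev,0→∞ = 95.19 + 103.859 = 199.049 µg/mL·h
F = (AUC_ev/D_ev)/(AUC_iv/D_iv) = (199.049/15)/(393.579/10) = 13.2699/39.3579 = 0.3372

F = 0.337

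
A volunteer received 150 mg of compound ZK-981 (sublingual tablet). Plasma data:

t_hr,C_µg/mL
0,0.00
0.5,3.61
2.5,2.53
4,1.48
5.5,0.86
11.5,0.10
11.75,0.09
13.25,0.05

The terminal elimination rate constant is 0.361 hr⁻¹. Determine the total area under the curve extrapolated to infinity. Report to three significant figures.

AUC = 15.0 µg/mL·hr

Trapezoidal AUC_0→13.25:
  [0→0.5]: (0.00+3.61)/2 × 0.5 = 0.9025
  [0.5→2.5]: (3.61+2.53)/2 × 2 = 6.14
  [2.5→4]: (2.53+1.48)/2 × 1.5 = 3.0075
  [4→5.5]: (1.48+0.86)/2 × 1.5 = 1.755
  [5.5→11.5]: (0.86+0.10)/2 × 6 = 2.88
  [11.5→11.75]: (0.10+0.09)/2 × 0.25 = 0.02375
  [11.75→13.25]: (0.09+0.05)/2 × 1.5 = 0.105
  Sum = 14.81375 µg/mL·hr
Extrapolated tail: C_last / k_e = 0.05 / 0.361 = 0.139
AUC_0→∞ = 14.81375 + 0.139 = 14.95275 µg/mL·hr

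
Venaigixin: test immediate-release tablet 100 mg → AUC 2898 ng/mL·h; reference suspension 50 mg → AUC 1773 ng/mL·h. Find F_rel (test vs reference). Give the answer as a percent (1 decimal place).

F_rel = (AUC_test/D_test) / (AUC_ref/D_ref)
      = (2898/100) / (1773/50)
      = 28.98 / 35.46 = 0.8173 = 81.73%

F_rel = 81.7%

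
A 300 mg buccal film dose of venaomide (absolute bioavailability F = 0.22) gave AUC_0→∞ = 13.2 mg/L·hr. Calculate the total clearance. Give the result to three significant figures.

CL = F × Dose / AUC_0→∞
   = 0.22 × 300 / 13.2 = 5 L/hr

CL = 5.00 L/hr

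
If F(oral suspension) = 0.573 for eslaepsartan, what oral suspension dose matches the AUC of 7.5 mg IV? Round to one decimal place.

D_oral = 13.1 mg

For equal systemic exposure: F × D_ev = D_iv
D_ev = D_iv / F = 7.5 / 0.573 = 13.089 mg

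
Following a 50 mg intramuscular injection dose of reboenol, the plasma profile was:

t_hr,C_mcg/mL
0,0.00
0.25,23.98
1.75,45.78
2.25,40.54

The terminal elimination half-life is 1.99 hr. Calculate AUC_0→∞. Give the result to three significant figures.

AUC = 193 mcg/mL·hr

Trapezoidal AUC_0→2.25:
  [0→0.25]: (0.00+23.98)/2 × 0.25 = 2.9975
  [0.25→1.75]: (23.98+45.78)/2 × 1.5 = 52.32
  [1.75→2.25]: (45.78+40.54)/2 × 0.5 = 21.58
  Sum = 76.8975 mcg/mL·hr
k_e = ln2 / t½ = 0.693147 / 1.99 = 0.3483 hr^-1
Extrapolated tail: C_last / k_e = 40.54 / 0.3483 = 116.394
AUC_0→∞ = 76.8975 + 116.394 = 193.2915 mcg/mL·hr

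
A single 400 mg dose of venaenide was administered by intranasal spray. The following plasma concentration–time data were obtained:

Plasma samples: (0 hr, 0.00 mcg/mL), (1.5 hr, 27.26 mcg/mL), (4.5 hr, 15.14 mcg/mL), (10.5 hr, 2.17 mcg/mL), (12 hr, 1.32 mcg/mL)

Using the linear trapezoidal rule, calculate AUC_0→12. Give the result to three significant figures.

Trapezoidal AUC_0→12:
  [0→1.5]: (0.00+27.26)/2 × 1.5 = 20.445
  [1.5→4.5]: (27.26+15.14)/2 × 3 = 63.6
  [4.5→10.5]: (15.14+2.17)/2 × 6 = 51.93
  [10.5→12]: (2.17+1.32)/2 × 1.5 = 2.6175
  Sum = 138.5925 mcg/mL·hr

AUC = 139 mcg/mL·hr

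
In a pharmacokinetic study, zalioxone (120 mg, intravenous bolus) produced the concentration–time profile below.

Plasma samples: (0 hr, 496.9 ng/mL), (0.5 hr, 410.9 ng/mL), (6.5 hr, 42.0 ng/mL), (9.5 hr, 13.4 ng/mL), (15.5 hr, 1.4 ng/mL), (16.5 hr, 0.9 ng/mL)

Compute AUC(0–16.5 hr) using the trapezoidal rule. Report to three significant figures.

Trapezoidal AUC_0→16.5:
  [0→0.5]: (496.9+410.9)/2 × 0.5 = 226.95
  [0.5→6.5]: (410.9+42.0)/2 × 6 = 1358.7
  [6.5→9.5]: (42.0+13.4)/2 × 3 = 83.1
  [9.5→15.5]: (13.4+1.4)/2 × 6 = 44.4
  [15.5→16.5]: (1.4+0.9)/2 × 1 = 1.15
  Sum = 1714.3 ng/mL·hr

AUC = 1710 ng/mL·hr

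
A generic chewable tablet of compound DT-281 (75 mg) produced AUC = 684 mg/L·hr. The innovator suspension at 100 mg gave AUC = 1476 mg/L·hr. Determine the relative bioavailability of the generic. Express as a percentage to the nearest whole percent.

F_rel = 62%

F_rel = (AUC_test/D_test) / (AUC_ref/D_ref)
      = (684/75) / (1476/100)
      = 9.12 / 14.76 = 0.6179 = 61.79%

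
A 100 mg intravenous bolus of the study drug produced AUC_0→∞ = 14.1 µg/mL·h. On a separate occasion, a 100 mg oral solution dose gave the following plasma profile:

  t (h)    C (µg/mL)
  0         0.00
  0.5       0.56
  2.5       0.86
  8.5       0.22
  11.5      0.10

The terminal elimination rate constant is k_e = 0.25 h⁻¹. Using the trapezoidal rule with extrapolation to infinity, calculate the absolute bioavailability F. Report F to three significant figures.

Trapezoidal AUC_0→11.5 (oral solution):
  [0→0.5]: (0.00+0.56)/2 × 0.5 = 0.14
  [0.5→2.5]: (0.56+0.86)/2 × 2 = 1.42
  [2.5→8.5]: (0.86+0.22)/2 × 6 = 3.24
  [8.5→11.5]: (0.22+0.10)/2 × 3 = 0.48
  Sum = 5.28 µg/mL·h
Tail: C_last/k_e = 0.10/0.25 = 0.400
AUC_0→∞ (oral solution) = 5.28 + 0.400 = 5.68 µg/mL·h
F = (AUC_ev/D_ev)/(AUC_iv/D_iv) = (5.68/100)/(14.1/100) = 0.0568/0.141 = 0.4028

F = 0.403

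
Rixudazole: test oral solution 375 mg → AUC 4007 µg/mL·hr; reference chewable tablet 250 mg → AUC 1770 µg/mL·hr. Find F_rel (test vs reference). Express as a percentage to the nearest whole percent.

F_rel = 151%

F_rel = (AUC_test/D_test) / (AUC_ref/D_ref)
      = (4007/375) / (1770/250)
      = 10.6853 / 7.08 = 1.5092 = 150.92%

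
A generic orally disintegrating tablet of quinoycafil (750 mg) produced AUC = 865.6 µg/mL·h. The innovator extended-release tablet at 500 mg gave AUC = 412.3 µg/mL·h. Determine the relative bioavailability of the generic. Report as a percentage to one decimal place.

F_rel = (AUC_test/D_test) / (AUC_ref/D_ref)
      = (865.6/750) / (412.3/500)
      = 1.15413 / 0.8246 = 1.3996 = 139.96%

F_rel = 140.0%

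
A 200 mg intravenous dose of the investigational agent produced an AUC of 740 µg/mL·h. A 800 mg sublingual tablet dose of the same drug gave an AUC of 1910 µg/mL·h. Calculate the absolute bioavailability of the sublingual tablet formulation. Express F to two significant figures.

F = 0.65

F = (AUC_ev / D_ev) / (AUC_iv / D_iv)
  = (1910/800) / (740/200)
  = 2.3875 / 3.7 = 0.6453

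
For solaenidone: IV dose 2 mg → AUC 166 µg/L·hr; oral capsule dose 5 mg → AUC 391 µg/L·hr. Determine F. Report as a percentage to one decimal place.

F = (AUC_ev / D_ev) / (AUC_iv / D_iv)
  = (391/5) / (166/2)
  = 78.2 / 83 = 0.9422
  = 94.22%

F = 94.2%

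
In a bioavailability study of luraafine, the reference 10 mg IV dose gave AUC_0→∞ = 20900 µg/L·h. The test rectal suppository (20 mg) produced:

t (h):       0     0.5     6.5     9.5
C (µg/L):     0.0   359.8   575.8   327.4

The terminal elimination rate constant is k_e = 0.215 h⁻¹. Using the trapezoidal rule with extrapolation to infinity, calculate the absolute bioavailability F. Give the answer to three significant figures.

F = 0.138

Trapezoidal AUC_0→9.5 (rectal suppository):
  [0→0.5]: (0.0+359.8)/2 × 0.5 = 89.95
  [0.5→6.5]: (359.8+575.8)/2 × 6 = 2806.8
  [6.5→9.5]: (575.8+327.4)/2 × 3 = 1354.8
  Sum = 4251.55 µg/L·h
Tail: C_last/k_e = 327.4/0.215 = 1522.791
AUC_0→∞ (rectal suppository) = 4251.55 + 1522.791 = 5774.341 µg/L·h
F = (AUC_ev/D_ev)/(AUC_iv/D_iv) = (5774.341/20)/(20900/10) = 288.71705/2090 = 0.1381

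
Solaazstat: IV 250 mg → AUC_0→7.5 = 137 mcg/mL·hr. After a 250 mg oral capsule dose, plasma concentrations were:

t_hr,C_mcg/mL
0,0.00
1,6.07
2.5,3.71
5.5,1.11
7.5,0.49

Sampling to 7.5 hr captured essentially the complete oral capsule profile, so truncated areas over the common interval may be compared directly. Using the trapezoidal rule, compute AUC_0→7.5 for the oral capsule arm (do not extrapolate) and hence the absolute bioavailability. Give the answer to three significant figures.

Trapezoidal AUC_0→7.5 (oral capsule):
  [0→1]: (0.00+6.07)/2 × 1 = 3.035
  [1→2.5]: (6.07+3.71)/2 × 1.5 = 7.335
  [2.5→5.5]: (3.71+1.11)/2 × 3 = 7.23
  [5.5→7.5]: (1.11+0.49)/2 × 2 = 1.6
  Sum = 19.2 mcg/mL·hr
F = (AUC_ev/D_ev)/(AUC_iv/D_iv) = (19.2/250)/(137/250) = 0.0768/0.548 = 0.1401

F = 0.140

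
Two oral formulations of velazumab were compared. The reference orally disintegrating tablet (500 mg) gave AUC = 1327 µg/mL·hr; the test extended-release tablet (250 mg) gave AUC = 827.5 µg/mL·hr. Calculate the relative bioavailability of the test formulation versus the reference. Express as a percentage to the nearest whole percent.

F_rel = (AUC_test/D_test) / (AUC_ref/D_ref)
      = (827.5/250) / (1327/500)
      = 3.31 / 2.654 = 1.2472 = 124.72%

F_rel = 125%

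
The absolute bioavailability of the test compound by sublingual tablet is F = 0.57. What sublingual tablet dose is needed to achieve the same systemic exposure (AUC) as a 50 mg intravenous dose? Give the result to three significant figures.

For equal systemic exposure: F × D_ev = D_iv
D_ev = D_iv / F = 50 / 0.57 = 87.7193 mg

D_sublingual = 87.7 mg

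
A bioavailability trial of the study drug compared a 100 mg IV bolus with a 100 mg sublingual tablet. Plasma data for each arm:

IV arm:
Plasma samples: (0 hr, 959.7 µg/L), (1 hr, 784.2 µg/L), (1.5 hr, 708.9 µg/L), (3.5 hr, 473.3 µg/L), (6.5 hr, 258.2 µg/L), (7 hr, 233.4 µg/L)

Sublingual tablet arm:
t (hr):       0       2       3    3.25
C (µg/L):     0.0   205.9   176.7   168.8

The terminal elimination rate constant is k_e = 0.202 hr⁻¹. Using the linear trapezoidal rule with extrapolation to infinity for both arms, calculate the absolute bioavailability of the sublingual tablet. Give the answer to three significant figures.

F = 0.266

Trapezoidal AUC_0→7 (IV):
  [0→1]: (959.7+784.2)/2 × 1 = 871.95
  [1→1.5]: (784.2+708.9)/2 × 0.5 = 373.275
  [1.5→3.5]: (708.9+473.3)/2 × 2 = 1182.2
  [3.5→6.5]: (473.3+258.2)/2 × 3 = 1097.25
  [6.5→7]: (258.2+233.4)/2 × 0.5 = 122.9
  Sum = 3647.575 µg/L·hr
IV tail: 233.4/0.202 = 1155.446; AUC_iv,0→∞ = 3647.575 + 1155.446 = 4803.021 µg/L·hr
Trapezoidal AUC_0→3.25 (sublingual tablet):
  [0→2]: (0.0+205.9)/2 × 2 = 205.9
  [2→3]: (205.9+176.7)/2 × 1 = 191.3
  [3→3.25]: (176.7+168.8)/2 × 0.25 = 43.1875
  Sum = 440.3875 µg/L·hr
sublingual tablet tail: 168.8/0.202 = 835.644; AUC_ev,0→∞ = 440.3875 + 835.644 = 1276.0315 µg/L·hr
F = (AUC_ev/D_ev)/(AUC_iv/D_iv) = (1276.0315/100)/(4803.021/100) = 12.760315/48.03021 = 0.2657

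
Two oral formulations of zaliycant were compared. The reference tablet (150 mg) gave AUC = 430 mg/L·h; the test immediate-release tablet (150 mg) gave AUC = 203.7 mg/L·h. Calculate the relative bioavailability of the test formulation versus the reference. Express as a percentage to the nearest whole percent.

F_rel = 47%

F_rel = (AUC_test/D_test) / (AUC_ref/D_ref)
      = (203.7/150) / (430/150)
      = 1.358 / 2.86667 = 0.4737 = 47.37%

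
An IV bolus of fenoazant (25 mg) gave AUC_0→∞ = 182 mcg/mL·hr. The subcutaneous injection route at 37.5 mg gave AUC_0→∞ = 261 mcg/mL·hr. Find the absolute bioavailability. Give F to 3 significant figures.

F = 0.956

F = (AUC_ev / D_ev) / (AUC_iv / D_iv)
  = (261/37.5) / (182/25)
  = 6.96 / 7.28 = 0.9560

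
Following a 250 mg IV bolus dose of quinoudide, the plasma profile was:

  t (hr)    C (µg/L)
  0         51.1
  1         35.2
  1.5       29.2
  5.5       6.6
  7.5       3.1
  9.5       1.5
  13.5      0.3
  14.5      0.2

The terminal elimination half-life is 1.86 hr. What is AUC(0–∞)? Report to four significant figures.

Trapezoidal AUC_0→14.5:
  [0→1]: (51.1+35.2)/2 × 1 = 43.15
  [1→1.5]: (35.2+29.2)/2 × 0.5 = 16.1
  [1.5→5.5]: (29.2+6.6)/2 × 4 = 71.6
  [5.5→7.5]: (6.6+3.1)/2 × 2 = 9.7
  [7.5→9.5]: (3.1+1.5)/2 × 2 = 4.6
  [9.5→13.5]: (1.5+0.3)/2 × 4 = 3.6
  [13.5→14.5]: (0.3+0.2)/2 × 1 = 0.25
  Sum = 149.0 µg/L·hr
k_e = ln2 / t½ = 0.693147 / 1.86 = 0.3727 hr^-1
Extrapolated tail: C_last / k_e = 0.2 / 0.3727 = 0.537
AUC_0→∞ = 149.0 + 0.537 = 149.537 µg/L·hr

AUC = 149.5 µg/L·hr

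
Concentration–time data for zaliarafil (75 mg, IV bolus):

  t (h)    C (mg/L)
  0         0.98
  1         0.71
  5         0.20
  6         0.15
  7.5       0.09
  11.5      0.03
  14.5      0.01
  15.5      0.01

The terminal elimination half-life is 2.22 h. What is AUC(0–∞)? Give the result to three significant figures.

AUC = 3.36 mg/L·h

Trapezoidal AUC_0→15.5:
  [0→1]: (0.98+0.71)/2 × 1 = 0.845
  [1→5]: (0.71+0.20)/2 × 4 = 1.82
  [5→6]: (0.20+0.15)/2 × 1 = 0.175
  [6→7.5]: (0.15+0.09)/2 × 1.5 = 0.18
  [7.5→11.5]: (0.09+0.03)/2 × 4 = 0.24
  [11.5→14.5]: (0.03+0.01)/2 × 3 = 0.06
  [14.5→15.5]: (0.01+0.01)/2 × 1 = 0.01
  Sum = 3.33 mg/L·h
k_e = ln2 / t½ = 0.693147 / 2.22 = 0.3122 h^-1
Extrapolated tail: C_last / k_e = 0.01 / 0.3122 = 0.032
AUC_0→∞ = 3.33 + 0.032 = 3.362 mg/L·h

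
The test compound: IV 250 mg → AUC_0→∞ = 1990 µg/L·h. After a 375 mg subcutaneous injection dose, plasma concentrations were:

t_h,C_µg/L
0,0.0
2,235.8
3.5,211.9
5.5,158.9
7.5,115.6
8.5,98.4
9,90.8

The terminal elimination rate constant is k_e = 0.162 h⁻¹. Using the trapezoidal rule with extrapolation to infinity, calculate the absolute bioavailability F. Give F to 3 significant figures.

Trapezoidal AUC_0→9 (subcutaneous injection):
  [0→2]: (0.0+235.8)/2 × 2 = 235.8
  [2→3.5]: (235.8+211.9)/2 × 1.5 = 335.775
  [3.5→5.5]: (211.9+158.9)/2 × 2 = 370.8
  [5.5→7.5]: (158.9+115.6)/2 × 2 = 274.5
  [7.5→8.5]: (115.6+98.4)/2 × 1 = 107.0
  [8.5→9]: (98.4+90.8)/2 × 0.5 = 47.3
  Sum = 1371.175 µg/L·h
Tail: C_last/k_e = 90.8/0.162 = 560.494
AUC_0→∞ (subcutaneous injection) = 1371.175 + 560.494 = 1931.669 µg/L·h
F = (AUC_ev/D_ev)/(AUC_iv/D_iv) = (1931.669/375)/(1990/250) = 5.15112/7.96 = 0.6471

F = 0.647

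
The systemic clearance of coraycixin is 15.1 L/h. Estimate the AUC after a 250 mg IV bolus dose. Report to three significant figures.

AUC = 16.6 mg/L·h

AUC_0→∞ = Dose_iv / CL
        = 250 / 15.1 = 16.5563 mg/L·h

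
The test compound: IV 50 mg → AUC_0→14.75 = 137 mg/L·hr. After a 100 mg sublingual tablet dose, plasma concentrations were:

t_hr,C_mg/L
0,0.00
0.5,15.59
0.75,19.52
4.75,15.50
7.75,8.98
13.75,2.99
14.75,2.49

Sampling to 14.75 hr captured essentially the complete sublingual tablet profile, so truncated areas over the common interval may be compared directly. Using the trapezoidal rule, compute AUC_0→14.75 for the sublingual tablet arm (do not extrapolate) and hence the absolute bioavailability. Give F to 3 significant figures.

Trapezoidal AUC_0→14.75 (sublingual tablet):
  [0→0.5]: (0.00+15.59)/2 × 0.5 = 3.8975
  [0.5→0.75]: (15.59+19.52)/2 × 0.25 = 4.38875
  [0.75→4.75]: (19.52+15.50)/2 × 4 = 70.04
  [4.75→7.75]: (15.50+8.98)/2 × 3 = 36.72
  [7.75→13.75]: (8.98+2.99)/2 × 6 = 35.91
  [13.75→14.75]: (2.99+2.49)/2 × 1 = 2.74
  Sum = 153.69625 mg/L·hr
F = (AUC_ev/D_ev)/(AUC_iv/D_iv) = (153.69625/100)/(137/50) = 1.5369625/2.74 = 0.5609

F = 0.561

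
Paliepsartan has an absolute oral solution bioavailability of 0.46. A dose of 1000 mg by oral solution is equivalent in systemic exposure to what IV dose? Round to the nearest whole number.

Systemic exposure from an extravascular dose = F × D_ev, so the equivalent IV dose is F × D_ev.
D_iv = F × D_ev = 0.46 × 1000 = 460 mg

D_iv = 460 mg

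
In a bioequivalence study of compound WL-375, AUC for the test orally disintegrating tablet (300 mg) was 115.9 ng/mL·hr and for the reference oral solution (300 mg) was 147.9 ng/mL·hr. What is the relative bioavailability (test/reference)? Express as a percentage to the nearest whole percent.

F_rel = (AUC_test/D_test) / (AUC_ref/D_ref)
      = (115.9/300) / (147.9/300)
      = 0.386333 / 0.493 = 0.7836 = 78.36%

F_rel = 78%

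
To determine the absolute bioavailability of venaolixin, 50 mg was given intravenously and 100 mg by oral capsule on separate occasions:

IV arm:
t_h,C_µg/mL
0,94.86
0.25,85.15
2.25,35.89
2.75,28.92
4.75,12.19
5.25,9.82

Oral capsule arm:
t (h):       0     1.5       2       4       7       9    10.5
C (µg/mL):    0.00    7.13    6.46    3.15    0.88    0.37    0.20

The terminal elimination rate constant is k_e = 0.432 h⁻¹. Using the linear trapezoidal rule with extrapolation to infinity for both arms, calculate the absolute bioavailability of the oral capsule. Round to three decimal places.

F = 0.058

Trapezoidal AUC_0→5.25 (IV):
  [0→0.25]: (94.86+85.15)/2 × 0.25 = 22.50125
  [0.25→2.25]: (85.15+35.89)/2 × 2 = 121.04
  [2.25→2.75]: (35.89+28.92)/2 × 0.5 = 16.2025
  [2.75→4.75]: (28.92+12.19)/2 × 2 = 41.11
  [4.75→5.25]: (12.19+9.82)/2 × 0.5 = 5.5025
  Sum = 206.35625 µg/mL·h
IV tail: 9.82/0.432 = 22.731; AUC_iv,0→∞ = 206.35625 + 22.731 = 229.08725 µg/mL·h
Trapezoidal AUC_0→10.5 (oral capsule):
  [0→1.5]: (0.00+7.13)/2 × 1.5 = 5.3475
  [1.5→2]: (7.13+6.46)/2 × 0.5 = 3.3975
  [2→4]: (6.46+3.15)/2 × 2 = 9.61
  [4→7]: (3.15+0.88)/2 × 3 = 6.045
  [7→9]: (0.88+0.37)/2 × 2 = 1.25
  [9→10.5]: (0.37+0.20)/2 × 1.5 = 0.4275
  Sum = 26.0775 µg/mL·h
oral capsule tail: 0.20/0.432 = 0.463; AUC_ev,0→∞ = 26.0775 + 0.463 = 26.5405 µg/mL·h
F = (AUC_ev/D_ev)/(AUC_iv/D_iv) = (26.5405/100)/(229.08725/50) = 0.265405/4.581745 = 0.0579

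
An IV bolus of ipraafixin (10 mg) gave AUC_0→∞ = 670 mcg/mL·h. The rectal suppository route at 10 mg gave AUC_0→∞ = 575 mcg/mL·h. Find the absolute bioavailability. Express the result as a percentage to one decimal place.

F = 85.8%

F = (AUC_ev / D_ev) / (AUC_iv / D_iv)
  = (575/10) / (670/10)
  = 57.5 / 67 = 0.8582
  = 85.82%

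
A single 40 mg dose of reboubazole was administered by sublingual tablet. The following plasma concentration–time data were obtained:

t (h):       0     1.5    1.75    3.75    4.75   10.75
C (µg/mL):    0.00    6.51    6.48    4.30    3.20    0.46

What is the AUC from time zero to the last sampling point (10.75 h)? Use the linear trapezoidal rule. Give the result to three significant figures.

Trapezoidal AUC_0→10.75:
  [0→1.5]: (0.00+6.51)/2 × 1.5 = 4.8825
  [1.5→1.75]: (6.51+6.48)/2 × 0.25 = 1.62375
  [1.75→3.75]: (6.48+4.30)/2 × 2 = 10.78
  [3.75→4.75]: (4.30+3.20)/2 × 1 = 3.75
  [4.75→10.75]: (3.20+0.46)/2 × 6 = 10.98
  Sum = 32.01625 µg/mL·h

AUC = 32.0 µg/mL·h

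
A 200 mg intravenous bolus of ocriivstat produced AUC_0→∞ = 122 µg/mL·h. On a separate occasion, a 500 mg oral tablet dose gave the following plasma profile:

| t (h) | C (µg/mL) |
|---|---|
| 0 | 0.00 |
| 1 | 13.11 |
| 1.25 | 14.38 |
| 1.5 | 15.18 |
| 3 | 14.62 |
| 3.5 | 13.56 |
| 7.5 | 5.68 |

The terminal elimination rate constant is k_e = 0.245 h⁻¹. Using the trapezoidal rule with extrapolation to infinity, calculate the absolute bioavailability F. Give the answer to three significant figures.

F = 0.343

Trapezoidal AUC_0→7.5 (oral tablet):
  [0→1]: (0.00+13.11)/2 × 1 = 6.555
  [1→1.25]: (13.11+14.38)/2 × 0.25 = 3.43625
  [1.25→1.5]: (14.38+15.18)/2 × 0.25 = 3.695
  [1.5→3]: (15.18+14.62)/2 × 1.5 = 22.35
  [3→3.5]: (14.62+13.56)/2 × 0.5 = 7.045
  [3.5→7.5]: (13.56+5.68)/2 × 4 = 38.48
  Sum = 81.56125 µg/mL·h
Tail: C_last/k_e = 5.68/0.245 = 23.184
AUC_0→∞ (oral tablet) = 81.56125 + 23.184 = 104.74525 µg/mL·h
F = (AUC_ev/D_ev)/(AUC_iv/D_iv) = (104.74525/500)/(122/200) = 0.2094905/0.61 = 0.3434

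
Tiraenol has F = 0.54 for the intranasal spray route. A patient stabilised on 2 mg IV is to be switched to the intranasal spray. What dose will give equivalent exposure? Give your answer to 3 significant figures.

D_intranasal = 3.70 mg

For equal systemic exposure: F × D_ev = D_iv
D_ev = D_iv / F = 2 / 0.54 = 3.7037 mg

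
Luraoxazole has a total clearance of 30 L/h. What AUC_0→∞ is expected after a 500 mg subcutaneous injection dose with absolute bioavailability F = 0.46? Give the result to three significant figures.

AUC_0→∞ = F × Dose / CL
        = 0.46 × 500 / 30 = 7.66667 mg/L·h

AUC = 7.67 mg/L·h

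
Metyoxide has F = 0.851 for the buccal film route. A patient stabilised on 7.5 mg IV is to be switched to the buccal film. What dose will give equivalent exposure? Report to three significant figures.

D_buccal = 8.81 mg

For equal systemic exposure: F × D_ev = D_iv
D_ev = D_iv / F = 7.5 / 0.851 = 8.81316 mg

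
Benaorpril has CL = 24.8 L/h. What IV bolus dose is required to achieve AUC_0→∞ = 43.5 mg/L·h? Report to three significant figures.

Dose = 1080 mg

Dose_iv = CL × AUC_0→∞
     = 24.8 × 43.5 = 1078.8 mg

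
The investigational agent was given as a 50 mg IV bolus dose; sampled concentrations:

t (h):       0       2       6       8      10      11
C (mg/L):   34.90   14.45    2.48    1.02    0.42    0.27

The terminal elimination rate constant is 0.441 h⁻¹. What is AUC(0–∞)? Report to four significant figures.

Trapezoidal AUC_0→11:
  [0→2]: (34.90+14.45)/2 × 2 = 49.35
  [2→6]: (14.45+2.48)/2 × 4 = 33.86
  [6→8]: (2.48+1.02)/2 × 2 = 3.5
  [8→10]: (1.02+0.42)/2 × 2 = 1.44
  [10→11]: (0.42+0.27)/2 × 1 = 0.345
  Sum = 88.495 mg/L·h
Extrapolated tail: C_last / k_e = 0.27 / 0.441 = 0.612
AUC_0→∞ = 88.495 + 0.612 = 89.107 mg/L·h

AUC = 89.11 mg/L·h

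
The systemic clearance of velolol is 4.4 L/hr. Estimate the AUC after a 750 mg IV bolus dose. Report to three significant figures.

AUC_0→∞ = Dose_iv / CL
        = 750 / 4.4 = 170.455 mg/L·hr

AUC = 170 mg/L·hr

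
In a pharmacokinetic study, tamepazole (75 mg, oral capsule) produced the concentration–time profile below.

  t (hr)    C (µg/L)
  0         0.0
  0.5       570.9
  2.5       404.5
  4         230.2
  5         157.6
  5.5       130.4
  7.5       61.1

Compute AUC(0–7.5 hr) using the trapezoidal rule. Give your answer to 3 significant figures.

AUC = 2050 µg/L·hr

Trapezoidal AUC_0→7.5:
  [0→0.5]: (0.0+570.9)/2 × 0.5 = 142.725
  [0.5→2.5]: (570.9+404.5)/2 × 2 = 975.4
  [2.5→4]: (404.5+230.2)/2 × 1.5 = 476.025
  [4→5]: (230.2+157.6)/2 × 1 = 193.9
  [5→5.5]: (157.6+130.4)/2 × 0.5 = 72.0
  [5.5→7.5]: (130.4+61.1)/2 × 2 = 191.5
  Sum = 2051.55 µg/L·hr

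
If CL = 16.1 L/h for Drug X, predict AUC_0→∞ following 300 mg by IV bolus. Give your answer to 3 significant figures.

AUC_0→∞ = Dose_iv / CL
        = 300 / 16.1 = 18.6335 mg/L·h

AUC = 18.6 mg/L·h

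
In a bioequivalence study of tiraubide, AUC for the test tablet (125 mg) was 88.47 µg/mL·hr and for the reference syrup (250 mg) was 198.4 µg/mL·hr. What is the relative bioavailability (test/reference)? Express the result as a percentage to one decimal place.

F_rel = 89.2%

F_rel = (AUC_test/D_test) / (AUC_ref/D_ref)
      = (88.47/125) / (198.4/250)
      = 0.70776 / 0.7936 = 0.8918 = 89.18%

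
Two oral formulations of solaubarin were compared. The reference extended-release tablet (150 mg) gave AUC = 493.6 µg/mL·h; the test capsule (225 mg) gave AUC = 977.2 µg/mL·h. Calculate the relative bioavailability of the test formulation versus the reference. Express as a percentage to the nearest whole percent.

F_rel = (AUC_test/D_test) / (AUC_ref/D_ref)
      = (977.2/225) / (493.6/150)
      = 4.34311 / 3.29067 = 1.3198 = 131.98%

F_rel = 132%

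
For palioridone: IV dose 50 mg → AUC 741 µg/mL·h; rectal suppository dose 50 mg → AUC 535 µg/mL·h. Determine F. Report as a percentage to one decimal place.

F = (AUC_ev / D_ev) / (AUC_iv / D_iv)
  = (535/50) / (741/50)
  = 10.7 / 14.82 = 0.7220
  = 72.20%

F = 72.2%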